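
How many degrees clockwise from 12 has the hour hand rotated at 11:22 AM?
The hour hand moves 30 degrees per hour and 0.5 degrees per minute.
At 11:22: (11) x 30 + 22 x 0.5 = 330 + 11 = 341 degrees

Final answer: 341 degrees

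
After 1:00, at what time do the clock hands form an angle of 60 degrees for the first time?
At t minutes past 1:00, the hour hand is at 30 x 1 + 0.5t degrees and the minute hand is at 6t degrees.
The smaller angle between them is 60 degrees when |30H - 5.5t| = 60 or |30H - 5.5t| = 300.
With H = 1, solve 30 x 1 - 5.5t = +/- target for each target:
  t = (30 x 1 - 60) / 5.5 = -5.45 (outside (0, 60))
  t = (30 x 1 + 60) / 5.5 = 16.36
  t = (30 x 1 - 300) / 5.5 = -49.09 (outside (0, 60))
  t = (30 x 1 + 300) / 5.5 = 60 (outside (0, 60))
Valid solutions in (0, 60): {16.36} minutes.
The first occurrence is t = 16.36 minutes.
The hands form a 60-degree angle at 16.36 minutes past 1:00.

Final answer: 16.36 minutes past 1:00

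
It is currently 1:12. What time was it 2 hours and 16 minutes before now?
Starting time: 1:12 = 72 total minutes past 12:00
Subtracting: 2 hours and 16 minutes = 136 minutes
72 - 136 = -64 (negative, add 12 hours = 720) = 656 minutes
= 10 hours and 56 minutes past 12:00 = 10:56

Final answer: 10:56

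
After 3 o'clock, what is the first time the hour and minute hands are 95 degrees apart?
At t minutes past 3:00, the hour hand is at 30 x 3 + 0.5t degrees and the minute hand is at 6t degrees.
The smaller angle between them is 95 degrees when |30H - 5.5t| = 95 or |30H - 5.5t| = 265.
With H = 3, solve 30 x 3 - 5.5t = +/- target for each target:
  t = (30 x 3 - 95) / 5.5 = -0.91 (outside (0, 60))
  t = (30 x 3 + 95) / 5.5 = 33.64
  t = (30 x 3 - 265) / 5.5 = -31.82 (outside (0, 60))
  t = (30 x 3 + 265) / 5.5 = 64.55 (outside (0, 60))
Valid solutions in (0, 60): {33.64} minutes.
The first occurrence is t = 33.64 minutes.
The hands form a 95-degree angle at 33.64 minutes past 3:00.

Final answer: 33.64 minutes past 3:00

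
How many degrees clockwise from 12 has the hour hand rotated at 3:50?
The hour hand moves 30 degrees per hour and 0.5 degrees per minute.
At 3:50: (3) x 30 + 50 x 0.5 = 90 + 25 = 115 degrees

Final answer: 115 degrees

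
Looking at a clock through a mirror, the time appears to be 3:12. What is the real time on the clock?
Reflection across the vertical (12-6) axis maps a hand at angle A degrees to (360 - A) degrees, which sends a reading of T minutes past 12:00 to (720 - T) minutes past 12:00.
Mirror reads 3:12 = 192 minutes past 12:00.
Actual time: (720 - 192) mod 720 = 528 minutes = 8:48.

Final answer: 8:48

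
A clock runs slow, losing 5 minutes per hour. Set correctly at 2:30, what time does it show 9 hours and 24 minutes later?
For every 60 true minutes, the faulty clock advances 60 - 5 = 55 minutes.
True elapsed: 9 hours and 24 minutes = 564 minutes.
Faulty clock advances: 564 x 55/60 = 517 minutes (drift: 47 minutes behind).
Shown time: 2:30 + 517 minutes = 11:07.

Final answer: 11:07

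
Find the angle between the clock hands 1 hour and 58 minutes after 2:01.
First find the time 1 hour and 58 minutes after 2:01.
Total minutes: 2 x 60 + 1 + 1 x 60 + 58 = 239.
239 mod 720 = 239 minutes = 3:59.
Now compute the angle at 3:59:
Hour hand: 3 x 30 + 59 x 0.5 = 119.5 degrees
Minute hand: 59 x 6 = 354 degrees
Difference: |119.5 - 354| = 234.5 degrees
Smaller angle: 360 - 234.5 = 125.5 degrees

Final answer: 125.5 degrees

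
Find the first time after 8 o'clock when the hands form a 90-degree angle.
At t minutes past 8:00, the hour hand is at 30 x 8 + 0.5t degrees and the minute hand is at 6t degrees.
The smaller angle between them is 90 degrees when |30H - 5.5t| = 90 or |30H - 5.5t| = 270.
With H = 8, solve 30 x 8 - 5.5t = +/- target for each target:
  t = (30 x 8 - 90) / 5.5 = 27.27
  t = (30 x 8 + 90) / 5.5 = 60 (outside (0, 60))
  t = (30 x 8 - 270) / 5.5 = -5.45 (outside (0, 60))
  t = (30 x 8 + 270) / 5.5 = 92.73 (outside (0, 60))
Valid solutions in (0, 60): {27.27} minutes.
First occurrence: t = 27.27 minutes.
The hands are at right angles at 27.27 minutes past 8:00.

Final answer: 27.27 minutes past 8:00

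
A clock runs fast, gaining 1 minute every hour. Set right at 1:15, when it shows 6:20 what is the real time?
For every 60 true minutes, the faulty clock advances 61 minutes, so 1 faulty-clock minute corresponds to 60/61 true minutes.
From 1:15 to 6:20 on the faulty dial is 305 minutes.
True elapsed: 305 x 60/61 = 300 minutes = 5 hours.
True time: 1:15 + 5 hours = 6:15.

Final answer: 6:15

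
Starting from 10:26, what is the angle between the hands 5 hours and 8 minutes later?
First find the time 5 hours and 8 minutes after 10:26.
Total minutes: 10 x 60 + 26 + 5 x 60 + 8 = 934.
934 mod 720 = 214 minutes = 3:34.
Now compute the angle at 3:34:
Hour hand: 3 x 30 + 34 x 0.5 = 107 degrees
Minute hand: 34 x 6 = 204 degrees
Difference: |107 - 204| = 97 degrees
The angle is 97 degrees

Final answer: 97 degrees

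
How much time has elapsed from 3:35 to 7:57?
From 3:35 to 7:57:
(7 x 60 + 57) - (3 x 60 + 35) = 477 - 215 = 262 minutes
= 4 hours and 22 minutes

Final answer: 4 hours and 22 minutes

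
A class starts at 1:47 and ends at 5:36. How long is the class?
From 1:47 to 5:36:
(5 x 60 + 36) - (1 x 60 + 47) = 336 - 107 = 229 minutes
= 3 hours and 49 minutes

Final answer: 3 hours and 49 minutes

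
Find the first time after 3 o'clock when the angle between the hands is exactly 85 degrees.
At t minutes past 3:00, the hour hand is at 30 x 3 + 0.5t degrees and the minute hand is at 6t degrees.
The smaller angle between them is 85 degrees when |30H - 5.5t| = 85 or |30H - 5.5t| = 275.
With H = 3, solve 30 x 3 - 5.5t = +/- target for each target:
  t = (30 x 3 - 85) / 5.5 = 0.91
  t = (30 x 3 + 85) / 5.5 = 31.82
  t = (30 x 3 - 275) / 5.5 = -33.64 (outside (0, 60))
  t = (30 x 3 + 275) / 5.5 = 66.36 (outside (0, 60))
Valid solutions in (0, 60): {0.91, 31.82} minutes.
The first occurrence is t = 0.91 minutes.
The hands form a 85-degree angle at 0.91 minutes past 3:00.

Final answer: 0.91 minutes past 3:00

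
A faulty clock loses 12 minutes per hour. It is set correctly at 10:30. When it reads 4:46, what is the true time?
For every 60 true minutes, the faulty clock advances 48 minutes, so 1 faulty-clock minute corresponds to 60/48 true minutes.
From 10:30 to 4:46 on the faulty dial is 376 minutes.
True elapsed: 376 x 60/48 = 470 minutes = 7 hours and 50 minutes.
True time: 10:30 + 7 hours and 50 minutes = 6:20.

Final answer: 6:20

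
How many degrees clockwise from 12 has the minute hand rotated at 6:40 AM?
The minute hand moves 6 degrees per minute.
At 6:40: 40 x 6 = 240 degrees

Final answer: 240 degrees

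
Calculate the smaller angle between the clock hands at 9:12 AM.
Hour hand position: 9 x 30 + 12 x 0.5 = 276 degrees
Minute hand position: 12 x 6 = 72 degrees
Difference: |276 - 72| = 204 degrees
Since 204 > 180, the smaller angle is 360 - 204 = 156 degrees

Final answer: 156 degrees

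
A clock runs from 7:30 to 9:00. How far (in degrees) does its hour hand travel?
The hour hand moves 0.5 degrees per minute.
Time elapsed: 9:00 - 7:30 = 90 minutes
Angular displacement: 90 x 0.5 = 45 degrees

Final answer: 45 degrees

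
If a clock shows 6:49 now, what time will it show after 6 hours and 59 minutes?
Starting time: 6:49
Adding 59 minutes to 49 minutes: 49 + 59 = 108 minutes = 1 hour and 48 minutes
Adding 6 hours: 6 + 6 + 1 (carry) = 13 - 12 = 1
Final time: 1:48

Final answer: 1:48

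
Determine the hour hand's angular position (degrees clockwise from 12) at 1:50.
The hour hand moves 30 degrees per hour and 0.5 degrees per minute.
At 1:50: (1) x 30 + 50 x 0.5 = 30 + 25 = 55 degrees

Final answer: 55 degrees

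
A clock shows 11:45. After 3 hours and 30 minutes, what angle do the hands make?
First find the time 3 hours and 30 minutes after 11:45.
Total minutes: 11 x 60 + 45 + 3 x 60 + 30 = 915.
915 mod 720 = 195 minutes = 3:15.
Now compute the angle at 3:15:
Hour hand: 3 x 30 + 15 x 0.5 = 97.5 degrees
Minute hand: 15 x 6 = 90 degrees
Difference: |97.5 - 90| = 7.5 degrees
The angle is 7.5 degrees

Final answer: 7.5 degrees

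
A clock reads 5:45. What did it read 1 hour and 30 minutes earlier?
Starting time: 5:45 = 345 total minutes past 12:00
Subtracting: 1 hour and 30 minutes = 90 minutes
345 - 90 = 255 minutes
= 4 hours and 15 minutes past 12:00 = 4:15

Final answer: 4:15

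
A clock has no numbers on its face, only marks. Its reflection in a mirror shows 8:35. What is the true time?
Reflection across the vertical (12-6) axis maps a hand at angle A degrees to (360 - A) degrees, which sends a reading of T minutes past 12:00 to (720 - T) minutes past 12:00.
Mirror reads 8:35 = 515 minutes past 12:00.
Actual time: (720 - 515) mod 720 = 205 minutes = 3:25.

Final answer: 3:25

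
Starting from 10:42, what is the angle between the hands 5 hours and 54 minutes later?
First find the time 5 hours and 54 minutes after 10:42.
Total minutes: 10 x 60 + 42 + 5 x 60 + 54 = 996.
996 mod 720 = 276 minutes = 4:36.
Now compute the angle at 4:36:
Hour hand: 4 x 30 + 36 x 0.5 = 138 degrees
Minute hand: 36 x 6 = 216 degrees
Difference: |138 - 216| = 78 degrees
The angle is 78 degrees

Final answer: 78 degrees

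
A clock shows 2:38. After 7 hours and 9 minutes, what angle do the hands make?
First find the time 7 hours and 9 minutes after 2:38.
Total minutes: 2 x 60 + 38 + 7 x 60 + 9 = 587.
587 mod 720 = 587 minutes = 9:47.
Now compute the angle at 9:47:
Hour hand: 9 x 30 + 47 x 0.5 = 293.5 degrees
Minute hand: 47 x 6 = 282 degrees
Difference: |293.5 - 282| = 11.5 degrees
The angle is 11.5 degrees

Final answer: 11.5 degrees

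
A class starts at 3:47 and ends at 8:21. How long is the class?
From 3:47 to 8:21:
(8 x 60 + 21) - (3 x 60 + 47) = 501 - 227 = 274 minutes
= 4 hours and 34 minutes

Final answer: 4 hours and 34 minutes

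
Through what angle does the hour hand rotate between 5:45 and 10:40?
The hour hand moves 0.5 degrees per minute.
Time elapsed: 10:40 - 5:45 = 295 minutes
Angular displacement: 295 x 0.5 = 147.5 degrees

Final answer: 147.5 degrees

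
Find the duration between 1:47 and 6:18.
From 1:47 to 6:18:
(6 x 60 + 18) - (1 x 60 + 47) = 378 - 107 = 271 minutes
= 4 hours and 31 minutes

Final answer: 4 hours and 31 minutes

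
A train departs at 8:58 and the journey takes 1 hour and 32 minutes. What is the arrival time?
Starting time: 8:58
Adding 32 minutes to 58 minutes: 58 + 32 = 90 minutes = 1 hour and 30 minutes
Adding 1 hour: 8 + 1 + 1 (carry) = 10
Final time: 10:30

Final answer: 10:30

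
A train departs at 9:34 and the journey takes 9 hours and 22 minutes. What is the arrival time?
Starting time: 9:34
Adding 22 minutes to 34 minutes: 34 + 22 = 56 minutes
Adding 9 hours: 9 + 9 = 18 - 12 = 6
Final time: 6:56

Final answer: 6:56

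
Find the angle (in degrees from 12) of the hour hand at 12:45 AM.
The hour hand moves 30 degrees per hour and 0.5 degrees per minute.
At 12:45: (0) x 30 + 45 x 0.5 = 0 + 22.5 = 22.5 degrees

Final answer: 22.5 degrees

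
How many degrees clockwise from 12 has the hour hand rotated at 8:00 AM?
The hour hand moves 30 degrees per hour and 0.5 degrees per minute.
At 8:00: (8) x 30 + 0 x 0.5 = 240 + 0 = 240 degrees

Final answer: 240 degrees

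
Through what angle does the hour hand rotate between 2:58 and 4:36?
The hour hand moves 0.5 degrees per minute.
Time elapsed: 4:36 - 2:58 = 98 minutes
Angular displacement: 98 x 0.5 = 49 degrees

Final answer: 49 degrees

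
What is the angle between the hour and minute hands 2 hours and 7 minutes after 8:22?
First find the time 2 hours and 7 minutes after 8:22.
Total minutes: 8 x 60 + 22 + 2 x 60 + 7 = 629.
629 mod 720 = 629 minutes = 10:29.
Now compute the angle at 10:29:
Hour hand: 10 x 30 + 29 x 0.5 = 314.5 degrees
Minute hand: 29 x 6 = 174 degrees
Difference: |314.5 - 174| = 140.5 degrees
The angle is 140.5 degrees

Final answer: 140.5 degrees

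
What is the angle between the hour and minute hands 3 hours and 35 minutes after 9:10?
First find the time 3 hours and 35 minutes after 9:10.
Total minutes: 9 x 60 + 10 + 3 x 60 + 35 = 765.
765 mod 720 = 45 minutes = 12:45.
Now compute the angle at 12:45:
Hour hand: 0 x 30 + 45 x 0.5 = 22.5 degrees
Minute hand: 45 x 6 = 270 degrees
Difference: |22.5 - 270| = 247.5 degrees
Smaller angle: 360 - 247.5 = 112.5 degrees

Final answer: 112.5 degrees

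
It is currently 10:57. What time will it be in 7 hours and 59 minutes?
Starting time: 10:57
Adding 59 minutes to 57 minutes: 57 + 59 = 116 minutes = 1 hour and 56 minutes
Adding 7 hours: 10 + 7 + 1 (carry) = 18 - 12 = 6
Final time: 6:56

Final answer: 6:56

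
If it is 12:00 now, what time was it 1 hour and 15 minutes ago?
Starting time: 12:00 = 0 total minutes past 12:00
Subtracting: 1 hour and 15 minutes = 75 minutes
0 - 75 = -75 (negative, add 12 hours = 720) = 645 minutes
= 10 hours and 45 minutes past 12:00 = 10:45

Final answer: 10:45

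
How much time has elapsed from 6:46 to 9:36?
From 6:46 to 9:36:
(9 x 60 + 36) - (6 x 60 + 46) = 576 - 406 = 170 minutes
= 2 hours and 50 minutes

Final answer: 2 hours and 50 minutes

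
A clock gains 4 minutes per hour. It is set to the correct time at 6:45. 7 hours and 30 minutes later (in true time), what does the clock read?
For every 60 true minutes, the faulty clock advances 60 + 4 = 64 minutes.
True elapsed: 7 hours and 30 minutes = 450 minutes.
Faulty clock advances: 450 x 64/60 = 480 minutes (drift: 30 minutes ahead).
Shown time: 6:45 + 480 minutes = 2:45.

Final answer: 2:45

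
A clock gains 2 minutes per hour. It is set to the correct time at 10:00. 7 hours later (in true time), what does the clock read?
For every 60 true minutes, the faulty clock advances 60 + 2 = 62 minutes.
True elapsed: 7 hours = 420 minutes.
Faulty clock advances: 420 x 62/60 = 434 minutes (drift: 14 minutes ahead).
Shown time: 10:00 + 434 minutes = 5:14.

Final answer: 5:14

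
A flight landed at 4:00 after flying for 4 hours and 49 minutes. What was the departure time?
Starting time: 4:00 = 240 total minutes past 12:00
Subtracting: 4 hours and 49 minutes = 289 minutes
240 - 289 = -49 (negative, add 12 hours = 720) = 671 minutes
= 11 hours and 11 minutes past 12:00 = 11:11

Final answer: 11:11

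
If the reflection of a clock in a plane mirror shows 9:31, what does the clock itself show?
Reflection across the vertical (12-6) axis maps a hand at angle A degrees to (360 - A) degrees, which sends a reading of T minutes past 12:00 to (720 - T) minutes past 12:00.
Mirror reads 9:31 = 571 minutes past 12:00.
Actual time: (720 - 571) mod 720 = 149 minutes = 2:29.

Final answer: 2:29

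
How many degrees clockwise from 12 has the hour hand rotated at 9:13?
The hour hand moves 30 degrees per hour and 0.5 degrees per minute.
At 9:13: (9) x 30 + 13 x 0.5 = 270 + 6.5 = 276.5 degrees

Final answer: 276.5 degrees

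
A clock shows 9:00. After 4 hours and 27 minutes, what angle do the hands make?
First find the time 4 hours and 27 minutes after 9:00.
Total minutes: 9 x 60 + 0 + 4 x 60 + 27 = 807.
807 mod 720 = 87 minutes = 1:27.
Now compute the angle at 1:27:
Hour hand: 1 x 30 + 27 x 0.5 = 43.5 degrees
Minute hand: 27 x 6 = 162 degrees
Difference: |43.5 - 162| = 118.5 degrees
The angle is 118.5 degrees

Final answer: 118.5 degrees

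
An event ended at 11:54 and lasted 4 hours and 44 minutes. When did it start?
Starting time: 11:54 = 714 total minutes past 12:00
Subtracting: 4 hours and 44 minutes = 284 minutes
714 - 284 = 430 minutes
= 7 hours and 10 minutes past 12:00 = 7:10

Final answer: 7:10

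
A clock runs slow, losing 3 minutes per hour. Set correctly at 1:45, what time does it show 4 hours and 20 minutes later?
For every 60 true minutes, the faulty clock advances 60 - 3 = 57 minutes.
True elapsed: 4 hours and 20 minutes = 260 minutes.
Faulty clock advances: 260 x 57/60 = 247 minutes (drift: 13 minutes behind).
Shown time: 1:45 + 247 minutes = 5:52.

Final answer: 5:52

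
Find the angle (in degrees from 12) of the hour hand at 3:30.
The hour hand moves 30 degrees per hour and 0.5 degrees per minute.
At 3:30: (3) x 30 + 30 x 0.5 = 90 + 15 = 105 degrees

Final answer: 105 degrees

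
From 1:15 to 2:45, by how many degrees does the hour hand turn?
The hour hand moves 0.5 degrees per minute.
Time elapsed: 2:45 - 1:15 = 90 minutes
Angular displacement: 90 x 0.5 = 45 degrees

Final answer: 45 degrees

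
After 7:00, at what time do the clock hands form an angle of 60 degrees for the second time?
At t minutes past 7:00, the hour hand is at 30 x 7 + 0.5t degrees and the minute hand is at 6t degrees.
The smaller angle between them is 60 degrees when |30H - 5.5t| = 60 or |30H - 5.5t| = 300.
With H = 7, solve 30 x 7 - 5.5t = +/- target for each target:
  t = (30 x 7 - 60) / 5.5 = 27.27
  t = (30 x 7 + 60) / 5.5 = 49.09
  t = (30 x 7 - 300) / 5.5 = -16.36 (outside (0, 60))
  t = (30 x 7 + 300) / 5.5 = 92.73 (outside (0, 60))
Valid solutions in (0, 60): {27.27, 49.09} minutes.
The second occurrence is t = 49.09 minutes.
The hands form a 60-degree angle at 49.09 minutes past 7:00.

Final answer: 49.09 minutes past 7:00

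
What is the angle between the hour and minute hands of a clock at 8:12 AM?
Hour hand position: 8 x 30 + 12 x 0.5 = 246 degrees
Minute hand position: 12 x 6 = 72 degrees
Difference: |246 - 72| = 174 degrees
The angle between the hands is 174 degrees

Final answer: 174 degrees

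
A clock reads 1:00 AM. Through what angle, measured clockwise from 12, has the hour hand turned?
The hour hand moves 30 degrees per hour and 0.5 degrees per minute.
At 1:00: (1) x 30 + 0 x 0.5 = 30 + 0 = 30 degrees

Final answer: 30 degrees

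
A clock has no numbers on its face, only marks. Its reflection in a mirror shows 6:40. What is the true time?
Reflection across the vertical (12-6) axis maps a hand at angle A degrees to (360 - A) degrees, which sends a reading of T minutes past 12:00 to (720 - T) minutes past 12:00.
Mirror reads 6:40 = 400 minutes past 12:00.
Actual time: (720 - 400) mod 720 = 320 minutes = 5:20.

Final answer: 5:20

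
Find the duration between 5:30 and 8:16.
From 5:30 to 8:16:
(8 x 60 + 16) - (5 x 60 + 30) = 496 - 330 = 166 minutes
= 2 hours and 46 minutes

Final answer: 2 hours and 46 minutes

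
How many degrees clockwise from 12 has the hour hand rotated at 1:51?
The hour hand moves 30 degrees per hour and 0.5 degrees per minute.
At 1:51: (1) x 30 + 51 x 0.5 = 30 + 25.5 = 55.5 degrees

Final answer: 55.5 degrees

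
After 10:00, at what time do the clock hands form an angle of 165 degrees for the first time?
At t minutes past 10:00, the hour hand is at 30 x 10 + 0.5t degrees and the minute hand is at 6t degrees.
The smaller angle between them is 165 degrees when |30H - 5.5t| = 165 or |30H - 5.5t| = 195.
With H = 10, solve 30 x 10 - 5.5t = +/- target for each target:
  t = (30 x 10 - 165) / 5.5 = 24.55
  t = (30 x 10 + 165) / 5.5 = 84.55 (outside (0, 60))
  t = (30 x 10 - 195) / 5.5 = 19.09
  t = (30 x 10 + 195) / 5.5 = 90 (outside (0, 60))
Valid solutions in (0, 60): {19.09, 24.55} minutes.
The first occurrence is t = 19.09 minutes.
The hands form a 165-degree angle at 19.09 minutes past 10:00.

Final answer: 19.09 minutes past 10:00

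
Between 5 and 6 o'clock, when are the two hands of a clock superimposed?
The minute hand gains 5.5 degrees per minute on the hour hand.
At 5:00, the hour hand is at 150 degrees and the minute hand is at 0 degrees.
The gap is 150 degrees. Time to close: 150/5.5 = 60 x 5/11 = 27.27 minutes.
The hands overlap at 27.27 minutes past 5:00.

Final answer: 27.27 minutes past 5:00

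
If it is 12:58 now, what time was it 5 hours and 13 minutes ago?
Starting time: 12:58 = 58 total minutes past 12:00
Subtracting: 5 hours and 13 minutes = 313 minutes
58 - 313 = -255 (negative, add 12 hours = 720) = 465 minutes
= 7 hours and 45 minutes past 12:00 = 7:45

Final answer: 7:45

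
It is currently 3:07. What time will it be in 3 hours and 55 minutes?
Starting time: 3:07
Adding 55 minutes to 7 minutes: 7 + 55 = 62 minutes = 1 hour and 2 minutes
Adding 3 hours: 3 + 3 + 1 (carry) = 7
Final time: 7:02

Final answer: 7:02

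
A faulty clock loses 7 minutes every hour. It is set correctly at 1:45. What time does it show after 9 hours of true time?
For every 60 true minutes, the faulty clock advances 60 - 7 = 53 minutes.
True elapsed: 9 hours = 540 minutes.
Faulty clock advances: 540 x 53/60 = 477 minutes (drift: 63 minutes behind).
Shown time: 1:45 + 477 minutes = 9:42.

Final answer: 9:42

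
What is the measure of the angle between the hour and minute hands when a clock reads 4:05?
Hour hand position: 4 x 30 + 5 x 0.5 = 122.5 degrees
Minute hand position: 5 x 6 = 30 degrees
Difference: |122.5 - 30| = 92.5 degrees
The angle between the hands is 92.5 degrees

Final answer: 92.5 degrees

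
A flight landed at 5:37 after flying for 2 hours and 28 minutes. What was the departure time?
Starting time: 5:37 = 337 total minutes past 12:00
Subtracting: 2 hours and 28 minutes = 148 minutes
337 - 148 = 189 minutes
= 3 hours and 9 minutes past 12:00 = 3:09

Final answer: 3:09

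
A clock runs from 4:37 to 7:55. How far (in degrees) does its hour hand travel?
The hour hand moves 0.5 degrees per minute.
Time elapsed: 7:55 - 4:37 = 198 minutes
Angular displacement: 198 x 0.5 = 99 degrees

Final answer: 99 degrees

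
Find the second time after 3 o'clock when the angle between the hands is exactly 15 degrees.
At t minutes past 3:00, the hour hand is at 30 x 3 + 0.5t degrees and the minute hand is at 6t degrees.
The smaller angle between them is 15 degrees when |30H - 5.5t| = 15 or |30H - 5.5t| = 345.
With H = 3, solve 30 x 3 - 5.5t = +/- target for each target:
  t = (30 x 3 - 15) / 5.5 = 13.64
  t = (30 x 3 + 15) / 5.5 = 19.09
  t = (30 x 3 - 345) / 5.5 = -46.36 (outside (0, 60))
  t = (30 x 3 + 345) / 5.5 = 79.09 (outside (0, 60))
Valid solutions in (0, 60): {13.64, 19.09} minutes.
The second occurrence is t = 19.09 minutes.
The hands form a 15-degree angle at 19.09 minutes past 3:00.

Final answer: 19.09 minutes past 3:00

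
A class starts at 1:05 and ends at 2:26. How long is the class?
From 1:05 to 2:26:
(2 x 60 + 26) - (1 x 60 + 5) = 146 - 65 = 81 minutes
= 1 hour and 21 minutes

Final answer: 1 hour and 21 minutes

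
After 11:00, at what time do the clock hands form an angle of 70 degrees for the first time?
At t minutes past 11:00, the hour hand is at 30 x 11 + 0.5t degrees and the minute hand is at 6t degrees.
The smaller angle between them is 70 degrees when |30H - 5.5t| = 70 or |30H - 5.5t| = 290.
With H = 11, solve 30 x 11 - 5.5t = +/- target for each target:
  t = (30 x 11 - 70) / 5.5 = 47.27
  t = (30 x 11 + 70) / 5.5 = 72.73 (outside (0, 60))
  t = (30 x 11 - 290) / 5.5 = 7.27
  t = (30 x 11 + 290) / 5.5 = 112.73 (outside (0, 60))
Valid solutions in (0, 60): {7.27, 47.27} minutes.
The first occurrence is t = 7.27 minutes.
The hands form a 70-degree angle at 7.27 minutes past 11:00.

Final answer: 7.27 minutes past 11:00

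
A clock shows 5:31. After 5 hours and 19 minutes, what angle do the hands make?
First find the time 5 hours and 19 minutes after 5:31.
Total minutes: 5 x 60 + 31 + 5 x 60 + 19 = 650.
650 mod 720 = 650 minutes = 10:50.
Now compute the angle at 10:50:
Hour hand: 10 x 30 + 50 x 0.5 = 325 degrees
Minute hand: 50 x 6 = 300 degrees
Difference: |325 - 300| = 25 degrees
The angle is 25 degrees

Final answer: 25 degrees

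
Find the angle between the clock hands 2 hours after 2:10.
First find the time 2 hours after 2:10.
Total minutes: 2 x 60 + 10 + 2 x 60 + 0 = 250.
250 mod 720 = 250 minutes = 4:10.
Now compute the angle at 4:10:
Hour hand: 4 x 30 + 10 x 0.5 = 125 degrees
Minute hand: 10 x 6 = 60 degrees
Difference: |125 - 60| = 65 degrees
The angle is 65 degrees

Final answer: 65 degrees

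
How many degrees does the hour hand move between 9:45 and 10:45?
The hour hand moves 0.5 degrees per minute.
Time elapsed: 10:45 - 9:45 = 60 minutes
Angular displacement: 60 x 0.5 = 30 degrees

Final answer: 30 degrees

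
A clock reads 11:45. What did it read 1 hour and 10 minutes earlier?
Starting time: 11:45 = 705 total minutes past 12:00
Subtracting: 1 hour and 10 minutes = 70 minutes
705 - 70 = 635 minutes
= 10 hours and 35 minutes past 12:00 = 10:35

Final answer: 10:35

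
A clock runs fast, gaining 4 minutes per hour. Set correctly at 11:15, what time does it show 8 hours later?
For every 60 true minutes, the faulty clock advances 60 + 4 = 64 minutes.
True elapsed: 8 hours = 480 minutes.
Faulty clock advances: 480 x 64/60 = 512 minutes (drift: 32 minutes ahead).
Shown time: 11:15 + 512 minutes = 7:47.

Final answer: 7:47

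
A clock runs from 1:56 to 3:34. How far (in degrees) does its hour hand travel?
The hour hand moves 0.5 degrees per minute.
Time elapsed: 3:34 - 1:56 = 98 minutes
Angular displacement: 98 x 0.5 = 49 degrees

Final answer: 49 degrees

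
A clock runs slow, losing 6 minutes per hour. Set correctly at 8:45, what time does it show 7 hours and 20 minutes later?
For every 60 true minutes, the faulty clock advances 60 - 6 = 54 minutes.
True elapsed: 7 hours and 20 minutes = 440 minutes.
Faulty clock advances: 440 x 54/60 = 396 minutes (drift: 44 minutes behind).
Shown time: 8:45 + 396 minutes = 3:21.

Final answer: 3:21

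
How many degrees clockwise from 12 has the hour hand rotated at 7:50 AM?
The hour hand moves 30 degrees per hour and 0.5 degrees per minute.
At 7:50: (7) x 30 + 50 x 0.5 = 210 + 25 = 235 degrees

Final answer: 235 degrees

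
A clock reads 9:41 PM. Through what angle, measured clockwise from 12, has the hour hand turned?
The hour hand moves 30 degrees per hour and 0.5 degrees per minute.
At 9:41: (9) x 30 + 41 x 0.5 = 270 + 20.5 = 290.5 degrees

Final answer: 290.5 degrees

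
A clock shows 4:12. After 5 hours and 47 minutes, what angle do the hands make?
First find the time 5 hours and 47 minutes after 4:12.
Total minutes: 4 x 60 + 12 + 5 x 60 + 47 = 599.
599 mod 720 = 599 minutes = 9:59.
Now compute the angle at 9:59:
Hour hand: 9 x 30 + 59 x 0.5 = 299.5 degrees
Minute hand: 59 x 6 = 354 degrees
Difference: |299.5 - 354| = 54.5 degrees
The angle is 54.5 degrees

Final answer: 54.5 degrees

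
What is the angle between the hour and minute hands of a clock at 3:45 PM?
Hour hand position: 3 x 30 + 45 x 0.5 = 112.5 degrees
Minute hand position: 45 x 6 = 270 degrees
Difference: |112.5 - 270| = 157.5 degrees
The angle between the hands is 157.5 degrees

Final answer: 157.5 degrees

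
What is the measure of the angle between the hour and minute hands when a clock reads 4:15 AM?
Hour hand position: 4 x 30 + 15 x 0.5 = 127.5 degrees
Minute hand position: 15 x 6 = 90 degrees
Difference: |127.5 - 90| = 37.5 degrees
The angle between the hands is 37.5 degrees

Final answer: 37.5 degrees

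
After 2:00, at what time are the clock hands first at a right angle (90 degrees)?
At t minutes past 2:00, the hour hand is at 30 x 2 + 0.5t degrees and the minute hand is at 6t degrees.
The smaller angle between them is 90 degrees when |30H - 5.5t| = 90 or |30H - 5.5t| = 270.
With H = 2, solve 30 x 2 - 5.5t = +/- target for each target:
  t = (30 x 2 - 90) / 5.5 = -5.45 (outside (0, 60))
  t = (30 x 2 + 90) / 5.5 = 27.27
  t = (30 x 2 - 270) / 5.5 = -38.18 (outside (0, 60))
  t = (30 x 2 + 270) / 5.5 = 60 (outside (0, 60))
Valid solutions in (0, 60): {27.27} minutes.
First occurrence: t = 27.27 minutes.
The hands are at right angles at 27.27 minutes past 2:00.

Final answer: 27.27 minutes past 2:00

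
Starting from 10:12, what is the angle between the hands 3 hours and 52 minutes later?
First find the time 3 hours and 52 minutes after 10:12.
Total minutes: 10 x 60 + 12 + 3 x 60 + 52 = 844.
844 mod 720 = 124 minutes = 2:04.
Now compute the angle at 2:04:
Hour hand: 2 x 30 + 4 x 0.5 = 62 degrees
Minute hand: 4 x 6 = 24 degrees
Difference: |62 - 24| = 38 degrees
The angle is 38 degrees

Final answer: 38 degrees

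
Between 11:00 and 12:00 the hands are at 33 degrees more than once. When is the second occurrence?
At t minutes past 11:00, the hour hand is at 30 x 11 + 0.5t degrees and the minute hand is at 6t degrees.
The smaller angle between them is 33 degrees when |30H - 5.5t| = 33 or |30H - 5.5t| = 327.
With H = 11, solve 30 x 11 - 5.5t = +/- target for each target:
  t = (30 x 11 - 33) / 5.5 = 54
  t = (30 x 11 + 33) / 5.5 = 66 (outside (0, 60))
  t = (30 x 11 - 327) / 5.5 = 0.55
  t = (30 x 11 + 327) / 5.5 = 119.45 (outside (0, 60))
Valid solutions in (0, 60): {0.55, 54} minutes.
The second occurrence is t = 54 minutes.
The hands form a 33-degree angle at 54 minutes past 11:00.

Final answer: 54 minutes past 11:00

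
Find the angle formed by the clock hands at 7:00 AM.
Hour hand position: 7 x 30 + 0 x 0.5 = 210 degrees
Minute hand position: 0 x 6 = 0 degrees
Difference: |210 - 0| = 210 degrees
Since 210 > 180, the smaller angle is 360 - 210 = 150 degrees

Final answer: 150 degrees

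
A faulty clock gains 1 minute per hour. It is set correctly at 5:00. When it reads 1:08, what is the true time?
For every 60 true minutes, the faulty clock advances 61 minutes, so 1 faulty-clock minute corresponds to 60/61 true minutes.
From 5:00 to 1:08 on the faulty dial is 488 minutes.
True elapsed: 488 x 60/61 = 480 minutes = 8 hours.
True time: 5:00 + 8 hours = 1:00.

Final answer: 1:00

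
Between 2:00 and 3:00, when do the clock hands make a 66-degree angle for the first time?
At t minutes past 2:00, the hour hand is at 30 x 2 + 0.5t degrees and the minute hand is at 6t degrees.
The smaller angle between them is 66 degrees when |30H - 5.5t| = 66 or |30H - 5.5t| = 294.
With H = 2, solve 30 x 2 - 5.5t = +/- target for each target:
  t = (30 x 2 - 66) / 5.5 = -1.09 (outside (0, 60))
  t = (30 x 2 + 66) / 5.5 = 22.91
  t = (30 x 2 - 294) / 5.5 = -42.55 (outside (0, 60))
  t = (30 x 2 + 294) / 5.5 = 64.36 (outside (0, 60))
Valid solutions in (0, 60): {22.91} minutes.
The first occurrence is t = 22.91 minutes.
The hands form a 66-degree angle at 22.91 minutes past 2:00.

Final answer: 22.91 minutes past 2:00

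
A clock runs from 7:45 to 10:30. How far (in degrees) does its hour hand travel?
The hour hand moves 0.5 degrees per minute.
Time elapsed: 10:30 - 7:45 = 165 minutes
Angular displacement: 165 x 0.5 = 82.5 degrees

Final answer: 82.5 degrees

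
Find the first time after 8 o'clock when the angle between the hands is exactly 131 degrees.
At t minutes past 8:00, the hour hand is at 30 x 8 + 0.5t degrees and the minute hand is at 6t degrees.
The smaller angle between them is 131 degrees when |30H - 5.5t| = 131 or |30H - 5.5t| = 229.
With H = 8, solve 30 x 8 - 5.5t = +/- target for each target:
  t = (30 x 8 - 131) / 5.5 = 19.82
  t = (30 x 8 + 131) / 5.5 = 67.45 (outside (0, 60))
  t = (30 x 8 - 229) / 5.5 = 2
  t = (30 x 8 + 229) / 5.5 = 85.27 (outside (0, 60))
Valid solutions in (0, 60): {2, 19.82} minutes.
The first occurrence is t = 2 minutes.
The hands form a 131-degree angle at 2 minutes past 8:00.

Final answer: 2 minutes past 8:00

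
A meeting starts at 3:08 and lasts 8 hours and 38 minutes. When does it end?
Starting time: 3:08
Adding 38 minutes to 8 minutes: 8 + 38 = 46 minutes
Adding 8 hours: 3 + 8 = 11
Final time: 11:46

Final answer: 11:46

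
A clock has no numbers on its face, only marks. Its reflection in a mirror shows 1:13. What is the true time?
Reflection across the vertical (12-6) axis maps a hand at angle A degrees to (360 - A) degrees, which sends a reading of T minutes past 12:00 to (720 - T) minutes past 12:00.
Mirror reads 1:13 = 73 minutes past 12:00.
Actual time: (720 - 73) mod 720 = 647 minutes = 10:47.

Final answer: 10:47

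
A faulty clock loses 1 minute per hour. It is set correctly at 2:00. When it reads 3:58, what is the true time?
For every 60 true minutes, the faulty clock advances 59 minutes, so 1 faulty-clock minute corresponds to 60/59 true minutes.
From 2:00 to 3:58 on the faulty dial is 118 minutes.
True elapsed: 118 x 60/59 = 120 minutes = 2 hours.
True time: 2:00 + 2 hours = 4:00.

Final answer: 4:00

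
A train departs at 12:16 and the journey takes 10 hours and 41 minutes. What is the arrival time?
Starting time: 12:16
Adding 41 minutes to 16 minutes: 16 + 41 = 57 minutes
Adding 10 hours: 12 + 10 = 22 - 12 = 10
Final time: 10:57

Final answer: 10:57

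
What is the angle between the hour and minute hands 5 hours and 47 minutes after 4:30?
First find the time 5 hours and 47 minutes after 4:30.
Total minutes: 4 x 60 + 30 + 5 x 60 + 47 = 617.
617 mod 720 = 617 minutes = 10:17.
Now compute the angle at 10:17:
Hour hand: 10 x 30 + 17 x 0.5 = 308.5 degrees
Minute hand: 17 x 6 = 102 degrees
Difference: |308.5 - 102| = 206.5 degrees
Smaller angle: 360 - 206.5 = 153.5 degrees

Final answer: 153.5 degrees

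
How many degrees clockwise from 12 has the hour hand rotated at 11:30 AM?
The hour hand moves 30 degrees per hour and 0.5 degrees per minute.
At 11:30: (11) x 30 + 30 x 0.5 = 330 + 15 = 345 degrees

Final answer: 345 degrees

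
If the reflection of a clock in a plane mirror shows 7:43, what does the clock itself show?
Reflection across the vertical (12-6) axis maps a hand at angle A degrees to (360 - A) degrees, which sends a reading of T minutes past 12:00 to (720 - T) minutes past 12:00.
Mirror reads 7:43 = 463 minutes past 12:00.
Actual time: (720 - 463) mod 720 = 257 minutes = 4:17.

Final answer: 4:17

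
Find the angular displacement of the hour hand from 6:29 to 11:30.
The hour hand moves 0.5 degrees per minute.
Time elapsed: 11:30 - 6:29 = 301 minutes
Angular displacement: 301 x 0.5 = 150.5 degrees

Final answer: 150.5 degrees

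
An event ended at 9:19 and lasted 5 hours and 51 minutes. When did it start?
Starting time: 9:19 = 559 total minutes past 12:00
Subtracting: 5 hours and 51 minutes = 351 minutes
559 - 351 = 208 minutes
= 3 hours and 28 minutes past 12:00 = 3:28

Final answer: 3:28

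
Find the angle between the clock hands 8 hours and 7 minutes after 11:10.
First find the time 8 hours and 7 minutes after 11:10.
Total minutes: 11 x 60 + 10 + 8 x 60 + 7 = 1157.
1157 mod 720 = 437 minutes = 7:17.
Now compute the angle at 7:17:
Hour hand: 7 x 30 + 17 x 0.5 = 218.5 degrees
Minute hand: 17 x 6 = 102 degrees
Difference: |218.5 - 102| = 116.5 degrees
The angle is 116.5 degrees

Final answer: 116.5 degrees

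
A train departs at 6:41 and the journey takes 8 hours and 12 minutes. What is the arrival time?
Starting time: 6:41
Adding 12 minutes to 41 minutes: 41 + 12 = 53 minutes
Adding 8 hours: 6 + 8 = 14 - 12 = 2
Final time: 2:53

Final answer: 2:53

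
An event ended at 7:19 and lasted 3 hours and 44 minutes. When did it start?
Starting time: 7:19 = 439 total minutes past 12:00
Subtracting: 3 hours and 44 minutes = 224 minutes
439 - 224 = 215 minutes
= 3 hours and 35 minutes past 12:00 = 3:35

Final answer: 3:35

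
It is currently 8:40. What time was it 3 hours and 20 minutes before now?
Starting time: 8:40 = 520 total minutes past 12:00
Subtracting: 3 hours and 20 minutes = 200 minutes
520 - 200 = 320 minutes
= 5 hours and 20 minutes past 12:00 = 5:20

Final answer: 5:20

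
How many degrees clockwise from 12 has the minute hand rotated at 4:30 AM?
The minute hand moves 6 degrees per minute.
At 4:30: 30 x 6 = 180 degrees

Final answer: 180 degrees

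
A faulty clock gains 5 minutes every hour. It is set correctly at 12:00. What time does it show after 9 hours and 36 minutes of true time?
For every 60 true minutes, the faulty clock advances 60 + 5 = 65 minutes.
True elapsed: 9 hours and 36 minutes = 576 minutes.
Faulty clock advances: 576 x 65/60 = 624 minutes (drift: 48 minutes ahead).
Shown time: 12:00 + 624 minutes = 10:24.

Final answer: 10:24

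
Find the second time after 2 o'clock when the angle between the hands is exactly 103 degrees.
At t minutes past 2:00, the hour hand is at 30 x 2 + 0.5t degrees and the minute hand is at 6t degrees.
The smaller angle between them is 103 degrees when |30H - 5.5t| = 103 or |30H - 5.5t| = 257.
With H = 2, solve 30 x 2 - 5.5t = +/- target for each target:
  t = (30 x 2 - 103) / 5.5 = -7.82 (outside (0, 60))
  t = (30 x 2 + 103) / 5.5 = 29.64
  t = (30 x 2 - 257) / 5.5 = -35.82 (outside (0, 60))
  t = (30 x 2 + 257) / 5.5 = 57.64
Valid solutions in (0, 60): {29.64, 57.64} minutes.
The second occurrence is t = 57.64 minutes.
The hands form a 103-degree angle at 57.64 minutes past 2:00.

Final answer: 57.64 minutes past 2:00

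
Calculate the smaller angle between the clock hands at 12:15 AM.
Hour hand position: 0 x 30 + 15 x 0.5 = 7.5 degrees
Minute hand position: 15 x 6 = 90 degrees
Difference: |7.5 - 90| = 82.5 degrees
The angle between the hands is 82.5 degrees

Final answer: 82.5 degrees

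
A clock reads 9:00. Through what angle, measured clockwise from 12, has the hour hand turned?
The hour hand moves 30 degrees per hour and 0.5 degrees per minute.
At 9:00: (9) x 30 + 0 x 0.5 = 270 + 0 = 270 degrees

Final answer: 270 degrees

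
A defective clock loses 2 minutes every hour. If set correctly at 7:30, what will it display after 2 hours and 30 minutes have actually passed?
For every 60 true minutes, the faulty clock advances 60 - 2 = 58 minutes.
True elapsed: 2 hours and 30 minutes = 150 minutes.
Faulty clock advances: 150 x 58/60 = 145 minutes (drift: 5 minutes behind).
Shown time: 7:30 + 145 minutes = 9:55.

Final answer: 9:55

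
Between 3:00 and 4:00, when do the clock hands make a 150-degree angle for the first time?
At t minutes past 3:00, the hour hand is at 30 x 3 + 0.5t degrees and the minute hand is at 6t degrees.
The smaller angle between them is 150 degrees when |30H - 5.5t| = 150 or |30H - 5.5t| = 210.
With H = 3, solve 30 x 3 - 5.5t = +/- target for each target:
  t = (30 x 3 - 150) / 5.5 = -10.91 (outside (0, 60))
  t = (30 x 3 + 150) / 5.5 = 43.64
  t = (30 x 3 - 210) / 5.5 = -21.82 (outside (0, 60))
  t = (30 x 3 + 210) / 5.5 = 54.55
Valid solutions in (0, 60): {43.64, 54.55} minutes.
The first occurrence is t = 43.64 minutes.
The hands form a 150-degree angle at 43.64 minutes past 3:00.

Final answer: 43.64 minutes past 3:00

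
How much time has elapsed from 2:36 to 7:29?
From 2:36 to 7:29:
(7 x 60 + 29) - (2 x 60 + 36) = 449 - 156 = 293 minutes
= 4 hours and 53 minutes

Final answer: 4 hours and 53 minutes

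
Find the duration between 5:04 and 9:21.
From 5:04 to 9:21:
(9 x 60 + 21) - (5 x 60 + 4) = 561 - 304 = 257 minutes
= 4 hours and 17 minutes

Final answer: 4 hours and 17 minutes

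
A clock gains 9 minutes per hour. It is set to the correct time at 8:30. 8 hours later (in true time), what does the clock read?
For every 60 true minutes, the faulty clock advances 60 + 9 = 69 minutes.
True elapsed: 8 hours = 480 minutes.
Faulty clock advances: 480 x 69/60 = 552 minutes (drift: 72 minutes ahead).
Shown time: 8:30 + 552 minutes = 5:42.

Final answer: 5:42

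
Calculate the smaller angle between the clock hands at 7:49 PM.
Hour hand position: 7 x 30 + 49 x 0.5 = 234.5 degrees
Minute hand position: 49 x 6 = 294 degrees
Difference: |234.5 - 294| = 59.5 degrees
The angle between the hands is 59.5 degrees

Final answer: 59.5 degrees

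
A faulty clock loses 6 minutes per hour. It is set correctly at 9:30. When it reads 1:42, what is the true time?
For every 60 true minutes, the faulty clock advances 54 minutes, so 1 faulty-clock minute corresponds to 60/54 true minutes.
From 9:30 to 1:42 on the faulty dial is 252 minutes.
True elapsed: 252 x 60/54 = 280 minutes = 4 hours and 40 minutes.
True time: 9:30 + 4 hours and 40 minutes = 2:10.

Final answer: 2:10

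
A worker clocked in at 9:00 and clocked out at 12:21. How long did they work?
From 9:00 to 12:21:
(12 x 60 + 21) - (9 x 60 + 0) = 741 - 540 = 201 minutes
= 3 hours and 21 minutes

Final answer: 3 hours and 21 minutes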